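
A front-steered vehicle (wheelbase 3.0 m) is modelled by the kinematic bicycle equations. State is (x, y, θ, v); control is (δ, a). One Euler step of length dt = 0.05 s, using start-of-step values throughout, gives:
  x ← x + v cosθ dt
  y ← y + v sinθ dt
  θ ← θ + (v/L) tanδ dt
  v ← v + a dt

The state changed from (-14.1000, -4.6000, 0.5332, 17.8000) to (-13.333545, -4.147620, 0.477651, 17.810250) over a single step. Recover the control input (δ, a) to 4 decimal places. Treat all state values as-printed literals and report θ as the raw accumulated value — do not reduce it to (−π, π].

a = (v'−v)/dt = (0.010250)/0.05 = 0.2050
Δθ = θ'−θ = -0.055549;  (v·dt/L) = 17.8000·0.05/3.0 = 0.296667
tan δ = Δθ·L/(v·dt) = -0.187244  →  δ = -0.1851

δ = -0.1851, a = 0.2050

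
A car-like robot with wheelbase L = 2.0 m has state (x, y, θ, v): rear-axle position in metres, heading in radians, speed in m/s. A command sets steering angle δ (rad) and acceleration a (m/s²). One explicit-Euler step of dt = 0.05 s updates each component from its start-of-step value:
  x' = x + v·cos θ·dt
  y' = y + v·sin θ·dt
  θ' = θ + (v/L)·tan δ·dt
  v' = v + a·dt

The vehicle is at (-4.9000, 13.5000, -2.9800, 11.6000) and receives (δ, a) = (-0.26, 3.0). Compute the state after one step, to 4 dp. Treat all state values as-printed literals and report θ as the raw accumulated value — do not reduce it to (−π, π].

x' = -4.9000 + 11.6000·cos(-2.9800)·0.05 = -5.4724
y' = 13.5000 + 11.6000·sin(-2.9800)·0.05 = 13.4067
θ' = -2.9800 + (11.6000/2.0)·tan(-0.26)·0.05 = -3.0571
v' = 11.6000 + 3.0000·0.05 = 11.7500

(-5.4724, 13.4067, -3.0571, 11.7500)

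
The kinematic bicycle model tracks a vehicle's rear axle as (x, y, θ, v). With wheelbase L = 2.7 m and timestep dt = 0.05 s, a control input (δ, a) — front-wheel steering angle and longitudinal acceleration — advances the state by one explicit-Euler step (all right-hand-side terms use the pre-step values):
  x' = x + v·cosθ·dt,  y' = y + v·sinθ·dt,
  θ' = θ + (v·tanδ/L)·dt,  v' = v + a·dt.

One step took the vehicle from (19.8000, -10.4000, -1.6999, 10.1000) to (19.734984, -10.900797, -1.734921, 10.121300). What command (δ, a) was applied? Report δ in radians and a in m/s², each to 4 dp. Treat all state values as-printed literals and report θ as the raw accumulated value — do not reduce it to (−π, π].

δ = -0.1851, a = 0.4260

a = (v'−v)/dt = (0.021300)/0.05 = 0.4260
Δθ = θ'−θ = -0.035021;  (v·dt/L) = 10.1000·0.05/2.7 = 0.187037
tan δ = Δθ·L/(v·dt) = -0.187241  →  δ = -0.1851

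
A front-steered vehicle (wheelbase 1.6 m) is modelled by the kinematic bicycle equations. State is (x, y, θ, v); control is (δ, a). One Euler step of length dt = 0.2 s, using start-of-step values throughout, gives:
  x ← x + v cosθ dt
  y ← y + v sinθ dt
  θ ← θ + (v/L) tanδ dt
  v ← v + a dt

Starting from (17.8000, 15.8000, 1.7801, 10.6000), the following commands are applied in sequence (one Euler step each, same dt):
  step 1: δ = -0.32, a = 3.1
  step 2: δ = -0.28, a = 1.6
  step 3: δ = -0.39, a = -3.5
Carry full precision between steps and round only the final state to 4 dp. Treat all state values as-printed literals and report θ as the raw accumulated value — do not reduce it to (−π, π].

after step 1 (δ=-0.32, a=3.1): (17.359509, 17.873733, 1.341009, 11.220000)
after step 2 (δ=-0.28, a=1.6): (17.870626, 20.058749, 0.937714, 11.540000)
after step 3 (δ=-0.39, a=-3.5): (19.236113, 21.919477, 0.344767, 10.840000)

(19.2361, 21.9195, 0.3448, 10.8400)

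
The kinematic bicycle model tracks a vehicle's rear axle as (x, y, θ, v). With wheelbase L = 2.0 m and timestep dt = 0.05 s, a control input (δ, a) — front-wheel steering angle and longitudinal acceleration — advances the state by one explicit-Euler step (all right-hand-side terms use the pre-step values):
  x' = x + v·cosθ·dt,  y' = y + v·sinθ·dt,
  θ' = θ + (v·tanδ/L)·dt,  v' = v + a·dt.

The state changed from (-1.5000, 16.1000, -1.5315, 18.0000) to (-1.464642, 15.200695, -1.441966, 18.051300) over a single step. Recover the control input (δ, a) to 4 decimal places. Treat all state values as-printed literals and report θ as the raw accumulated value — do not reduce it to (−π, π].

δ = 0.1964, a = 1.0260

a = (v'−v)/dt = (0.051300)/0.05 = 1.0260
Δθ = θ'−θ = 0.089534;  (v·dt/L) = 18.0000·0.05/2.0 = 0.450000
tan δ = Δθ·L/(v·dt) = 0.198964  →  δ = 0.1964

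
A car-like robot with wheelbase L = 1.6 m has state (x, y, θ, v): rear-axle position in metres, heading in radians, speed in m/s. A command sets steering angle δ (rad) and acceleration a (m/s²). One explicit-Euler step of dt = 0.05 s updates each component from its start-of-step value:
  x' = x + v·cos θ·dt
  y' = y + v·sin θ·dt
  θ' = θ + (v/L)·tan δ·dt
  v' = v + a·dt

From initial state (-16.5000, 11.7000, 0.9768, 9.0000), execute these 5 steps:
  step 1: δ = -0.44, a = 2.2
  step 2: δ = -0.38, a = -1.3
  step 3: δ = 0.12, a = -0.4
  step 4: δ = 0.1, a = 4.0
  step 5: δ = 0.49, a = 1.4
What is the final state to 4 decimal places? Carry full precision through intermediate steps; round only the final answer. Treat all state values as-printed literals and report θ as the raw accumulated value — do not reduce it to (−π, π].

after step 1 (δ=-0.44, a=2.2): (-16.248145, 12.072920, 0.844393, 9.110000)
after step 2 (δ=-0.38, a=-1.3): (-15.945609, 12.413437, 0.730685, 9.045000)
after step 3 (δ=0.12, a=-0.4): (-15.608810, 12.715260, 0.764768, 9.025000)
after step 4 (δ=0.1, a=4.0): (-15.283214, 13.027691, 0.793065, 9.225000)
after step 5 (δ=0.49, a=1.4): (-14.959571, 13.356335, 0.946831, 9.295000)

(-14.9596, 13.3563, 0.9468, 9.2950)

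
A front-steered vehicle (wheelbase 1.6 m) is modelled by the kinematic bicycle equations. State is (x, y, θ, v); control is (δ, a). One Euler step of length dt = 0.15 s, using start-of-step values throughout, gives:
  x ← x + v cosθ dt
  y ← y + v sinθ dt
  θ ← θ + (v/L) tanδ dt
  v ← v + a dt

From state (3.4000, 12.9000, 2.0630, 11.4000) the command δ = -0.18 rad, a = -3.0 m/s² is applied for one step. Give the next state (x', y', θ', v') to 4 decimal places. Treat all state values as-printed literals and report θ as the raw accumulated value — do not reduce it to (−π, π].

(2.5919, 14.4070, 1.8685, 10.9500)

x' = 3.4000 + 11.4000·cos(2.0630)·0.15 = 2.5919
y' = 12.9000 + 11.4000·sin(2.0630)·0.15 = 14.4070
θ' = 2.0630 + (11.4000/1.6)·tan(-0.18)·0.15 = 1.8685
v' = 11.4000 − 3.0000·0.15 = 10.9500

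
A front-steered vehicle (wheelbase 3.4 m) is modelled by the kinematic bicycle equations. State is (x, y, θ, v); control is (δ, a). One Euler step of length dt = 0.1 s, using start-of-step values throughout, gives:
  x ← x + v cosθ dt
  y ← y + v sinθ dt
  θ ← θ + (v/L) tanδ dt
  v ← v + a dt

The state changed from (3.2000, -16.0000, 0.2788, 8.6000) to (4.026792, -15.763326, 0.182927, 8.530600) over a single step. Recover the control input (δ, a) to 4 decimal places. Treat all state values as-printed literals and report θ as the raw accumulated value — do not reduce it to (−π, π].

δ = -0.3623, a = -0.6940

a = (v'−v)/dt = (-0.069400)/0.1 = -0.6940
Δθ = θ'−θ = -0.095873;  (v·dt/L) = 8.6000·0.1/3.4 = 0.252941
tan δ = Δθ·L/(v·dt) = -0.379033  →  δ = -0.3623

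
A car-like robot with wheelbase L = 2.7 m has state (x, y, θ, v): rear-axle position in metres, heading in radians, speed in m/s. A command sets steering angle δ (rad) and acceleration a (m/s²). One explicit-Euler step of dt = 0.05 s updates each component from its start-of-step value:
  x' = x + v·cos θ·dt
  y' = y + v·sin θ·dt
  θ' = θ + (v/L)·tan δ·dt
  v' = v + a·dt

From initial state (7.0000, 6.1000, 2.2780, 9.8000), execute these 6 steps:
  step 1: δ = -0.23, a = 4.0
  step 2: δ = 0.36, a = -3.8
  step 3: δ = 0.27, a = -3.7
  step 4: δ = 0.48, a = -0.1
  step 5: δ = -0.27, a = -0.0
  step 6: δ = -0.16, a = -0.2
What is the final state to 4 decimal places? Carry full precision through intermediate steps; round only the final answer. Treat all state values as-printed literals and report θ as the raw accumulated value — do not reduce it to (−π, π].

(4.9802, 8.2033, 2.3702, 9.6100)

after step 1 (δ=-0.23, a=4.0): (6.681642, 6.472489, 2.235507, 10.000000)
after step 2 (δ=0.36, a=-3.8): (6.373226, 6.866037, 2.305212, 9.810000)
after step 3 (δ=0.27, a=-3.7): (6.044516, 7.230097, 2.355489, 9.625000)
after step 4 (δ=0.48, a=-0.1): (5.704461, 7.570632, 2.448283, 9.620000)
after step 5 (δ=-0.27, a=-0.0): (5.334507, 7.878032, 2.398979, 9.620000)
after step 6 (δ=-0.16, a=-0.2): (4.980152, 8.203292, 2.370230, 9.610000)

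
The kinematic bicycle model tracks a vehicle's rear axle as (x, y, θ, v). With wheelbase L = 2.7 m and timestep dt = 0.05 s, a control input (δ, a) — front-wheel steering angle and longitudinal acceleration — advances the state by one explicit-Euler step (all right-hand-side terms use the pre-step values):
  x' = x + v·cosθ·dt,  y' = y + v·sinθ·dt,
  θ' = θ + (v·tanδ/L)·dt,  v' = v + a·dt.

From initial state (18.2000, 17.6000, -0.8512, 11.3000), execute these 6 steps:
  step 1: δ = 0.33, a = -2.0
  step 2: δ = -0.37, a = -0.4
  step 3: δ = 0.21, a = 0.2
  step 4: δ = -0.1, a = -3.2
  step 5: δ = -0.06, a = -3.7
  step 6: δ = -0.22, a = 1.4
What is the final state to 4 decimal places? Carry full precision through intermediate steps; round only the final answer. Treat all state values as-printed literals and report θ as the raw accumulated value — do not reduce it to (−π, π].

(20.4466, 15.1339, -0.8938, 10.9150)

after step 1 (δ=0.33, a=-2.0): (18.572381, 17.175079, -0.779523, 11.200000)
after step 2 (δ=-0.37, a=-0.4): (18.970680, 16.781433, -0.859969, 11.180000)
after step 3 (δ=0.21, a=0.2): (19.335406, 16.357810, -0.815841, 11.190000)
after step 4 (δ=-0.1, a=-3.2): (19.718807, 15.950325, -0.836632, 11.030000)
after step 5 (δ=-0.06, a=-3.7): (20.088293, 15.540896, -0.848903, 10.845000)
after step 6 (δ=-0.22, a=1.4): (20.446616, 15.133907, -0.893813, 10.915000)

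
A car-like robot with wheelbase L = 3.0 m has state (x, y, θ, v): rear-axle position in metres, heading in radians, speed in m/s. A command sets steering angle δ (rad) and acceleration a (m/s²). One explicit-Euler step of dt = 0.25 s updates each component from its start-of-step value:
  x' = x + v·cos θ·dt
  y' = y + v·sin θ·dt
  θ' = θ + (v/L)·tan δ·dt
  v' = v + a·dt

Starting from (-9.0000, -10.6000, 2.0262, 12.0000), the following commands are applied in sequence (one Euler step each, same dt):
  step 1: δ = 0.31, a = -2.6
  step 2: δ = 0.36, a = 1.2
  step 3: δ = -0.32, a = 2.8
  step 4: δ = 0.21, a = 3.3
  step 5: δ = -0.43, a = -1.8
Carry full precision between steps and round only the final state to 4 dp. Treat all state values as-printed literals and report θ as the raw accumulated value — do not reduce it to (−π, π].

after step 1 (δ=0.31, a=-2.6): (-10.319475, -7.905749, 2.346528, 11.350000)
after step 2 (δ=0.36, a=1.2): (-12.306401, -5.880032, 2.702542, 11.650000)
after step 3 (δ=-0.32, a=2.8): (-14.942666, -4.641985, 2.380818, 12.350000)
after step 4 (δ=0.21, a=3.3): (-17.178949, -2.513207, 2.600177, 13.175000)
after step 5 (δ=-0.43, a=-1.8): (-20.001627, -0.815774, 2.096649, 12.725000)

(-20.0016, -0.8158, 2.0966, 12.7250)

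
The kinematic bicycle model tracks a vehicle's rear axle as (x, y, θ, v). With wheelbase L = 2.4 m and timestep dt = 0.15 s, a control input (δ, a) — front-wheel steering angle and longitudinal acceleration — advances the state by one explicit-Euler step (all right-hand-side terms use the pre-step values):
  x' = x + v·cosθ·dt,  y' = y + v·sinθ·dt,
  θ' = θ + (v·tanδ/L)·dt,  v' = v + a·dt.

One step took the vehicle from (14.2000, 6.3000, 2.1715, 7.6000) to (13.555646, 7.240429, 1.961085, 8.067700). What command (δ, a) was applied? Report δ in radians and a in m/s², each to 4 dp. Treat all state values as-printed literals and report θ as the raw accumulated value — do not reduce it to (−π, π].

δ = -0.4170, a = 3.1180

a = (v'−v)/dt = (0.467700)/0.15 = 3.1180
Δθ = θ'−θ = -0.210415;  (v·dt/L) = 7.6000·0.15/2.4 = 0.475000
tan δ = Δθ·L/(v·dt) = -0.442979  →  δ = -0.4170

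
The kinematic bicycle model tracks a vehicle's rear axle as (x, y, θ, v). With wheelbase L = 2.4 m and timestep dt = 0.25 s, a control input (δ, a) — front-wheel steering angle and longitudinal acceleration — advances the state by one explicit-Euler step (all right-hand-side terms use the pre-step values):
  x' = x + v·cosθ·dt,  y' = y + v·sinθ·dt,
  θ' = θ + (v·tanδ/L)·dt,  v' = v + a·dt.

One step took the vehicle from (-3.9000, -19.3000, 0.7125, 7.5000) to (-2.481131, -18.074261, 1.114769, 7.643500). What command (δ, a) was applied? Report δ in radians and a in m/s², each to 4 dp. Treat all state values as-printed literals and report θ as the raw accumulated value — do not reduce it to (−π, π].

a = (v'−v)/dt = (0.143500)/0.25 = 0.5740
Δθ = θ'−θ = 0.402269;  (v·dt/L) = 7.5000·0.25/2.4 = 0.781250
tan δ = Δθ·L/(v·dt) = 0.514904  →  δ = 0.4755

δ = 0.4755, a = 0.5740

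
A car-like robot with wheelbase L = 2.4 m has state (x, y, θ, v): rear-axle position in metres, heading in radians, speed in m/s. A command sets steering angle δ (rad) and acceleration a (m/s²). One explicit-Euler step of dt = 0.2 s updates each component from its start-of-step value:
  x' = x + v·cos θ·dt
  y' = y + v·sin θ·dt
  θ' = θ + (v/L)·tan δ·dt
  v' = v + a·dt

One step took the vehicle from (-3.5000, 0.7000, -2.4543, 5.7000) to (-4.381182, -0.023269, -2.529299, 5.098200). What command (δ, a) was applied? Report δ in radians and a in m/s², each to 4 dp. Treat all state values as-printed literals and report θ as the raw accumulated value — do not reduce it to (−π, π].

δ = -0.1566, a = -3.0090

a = (v'−v)/dt = (-0.601800)/0.2 = -3.0090
Δθ = θ'−θ = -0.074999;  (v·dt/L) = 5.7000·0.2/2.4 = 0.475000
tan δ = Δθ·L/(v·dt) = -0.157893  →  δ = -0.1566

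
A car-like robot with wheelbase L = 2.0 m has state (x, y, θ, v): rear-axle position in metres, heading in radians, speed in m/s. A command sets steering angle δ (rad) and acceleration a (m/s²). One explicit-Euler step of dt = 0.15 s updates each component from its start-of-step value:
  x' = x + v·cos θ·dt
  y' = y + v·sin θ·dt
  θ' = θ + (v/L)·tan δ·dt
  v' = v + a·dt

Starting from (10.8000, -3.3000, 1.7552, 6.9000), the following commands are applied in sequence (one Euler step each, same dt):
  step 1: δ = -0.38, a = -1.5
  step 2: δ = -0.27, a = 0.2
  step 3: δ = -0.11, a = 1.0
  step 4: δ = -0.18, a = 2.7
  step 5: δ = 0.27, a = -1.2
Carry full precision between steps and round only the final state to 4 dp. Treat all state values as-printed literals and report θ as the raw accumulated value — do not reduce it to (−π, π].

after step 1 (δ=-0.38, a=-1.5): (10.610222, -2.282548, 1.548504, 6.675000)
after step 2 (δ=-0.27, a=0.2): (10.632540, -1.281546, 1.409952, 6.705000)
after step 3 (δ=-0.11, a=1.0): (10.793613, -0.288778, 1.354411, 6.855000)
after step 4 (δ=-0.18, a=2.7): (11.014379, 0.715493, 1.260856, 7.260000)
after step 5 (δ=0.27, a=-1.2): (11.346525, 1.752604, 1.411551, 7.080000)

(11.3465, 1.7526, 1.4116, 7.0800)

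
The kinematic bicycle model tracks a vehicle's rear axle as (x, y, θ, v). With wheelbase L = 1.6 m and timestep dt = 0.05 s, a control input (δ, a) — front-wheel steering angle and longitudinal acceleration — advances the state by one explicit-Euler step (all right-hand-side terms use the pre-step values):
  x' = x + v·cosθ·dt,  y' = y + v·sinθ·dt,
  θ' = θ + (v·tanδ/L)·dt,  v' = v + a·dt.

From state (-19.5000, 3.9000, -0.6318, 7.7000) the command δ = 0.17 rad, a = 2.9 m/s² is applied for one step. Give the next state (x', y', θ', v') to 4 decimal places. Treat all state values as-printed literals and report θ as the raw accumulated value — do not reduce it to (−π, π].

x' = -19.5000 + 7.7000·cos(-0.6318)·0.05 = -19.1893
y' = 3.9000 + 7.7000·sin(-0.6318)·0.05 = 3.6726
θ' = -0.6318 + (7.7000/1.6)·tan(0.17)·0.05 = -0.5905
v' = 7.7000 + 2.9000·0.05 = 7.8450

(-19.1893, 3.6726, -0.5905, 7.8450)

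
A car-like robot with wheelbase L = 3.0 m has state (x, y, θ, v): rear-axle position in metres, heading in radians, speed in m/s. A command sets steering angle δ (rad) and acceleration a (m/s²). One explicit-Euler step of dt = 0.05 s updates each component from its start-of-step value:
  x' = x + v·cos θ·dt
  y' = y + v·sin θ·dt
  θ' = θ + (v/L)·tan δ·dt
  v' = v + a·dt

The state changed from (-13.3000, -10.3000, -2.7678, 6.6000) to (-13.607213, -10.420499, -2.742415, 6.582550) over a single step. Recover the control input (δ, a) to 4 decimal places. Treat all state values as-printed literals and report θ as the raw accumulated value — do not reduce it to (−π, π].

a = (v'−v)/dt = (-0.017450)/0.05 = -0.3490
Δθ = θ'−θ = 0.025385;  (v·dt/L) = 6.6000·0.05/3.0 = 0.110000
tan δ = Δθ·L/(v·dt) = 0.230773  →  δ = 0.2268

δ = 0.2268, a = -0.3490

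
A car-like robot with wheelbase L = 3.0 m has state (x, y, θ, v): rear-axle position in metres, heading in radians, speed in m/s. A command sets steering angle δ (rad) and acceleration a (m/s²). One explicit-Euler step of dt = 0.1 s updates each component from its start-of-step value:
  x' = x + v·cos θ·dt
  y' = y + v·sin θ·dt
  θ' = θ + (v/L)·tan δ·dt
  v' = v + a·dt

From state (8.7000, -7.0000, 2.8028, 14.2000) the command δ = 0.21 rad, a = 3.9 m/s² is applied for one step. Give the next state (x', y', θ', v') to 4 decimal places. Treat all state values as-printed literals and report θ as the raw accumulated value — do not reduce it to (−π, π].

x' = 8.7000 + 14.2000·cos(2.8028)·0.1 = 7.3607
y' = -7.0000 + 14.2000·sin(2.8028)·0.1 = -6.5281
θ' = 2.8028 + (14.2000/3.0)·tan(0.21)·0.1 = 2.9037
v' = 14.2000 + 3.9000·0.1 = 14.5900

(7.3607, -6.5281, 2.9037, 14.5900)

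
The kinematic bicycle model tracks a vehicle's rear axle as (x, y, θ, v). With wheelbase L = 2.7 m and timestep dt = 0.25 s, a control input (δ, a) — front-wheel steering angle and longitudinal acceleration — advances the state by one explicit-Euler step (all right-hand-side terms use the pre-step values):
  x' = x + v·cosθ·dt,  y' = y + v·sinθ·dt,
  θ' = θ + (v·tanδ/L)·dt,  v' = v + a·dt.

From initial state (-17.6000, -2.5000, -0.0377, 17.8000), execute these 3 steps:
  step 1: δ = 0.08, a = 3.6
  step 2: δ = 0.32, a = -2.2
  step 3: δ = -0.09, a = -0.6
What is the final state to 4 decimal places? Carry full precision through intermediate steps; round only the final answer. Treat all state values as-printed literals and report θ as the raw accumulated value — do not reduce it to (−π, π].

after step 1 (δ=0.08, a=3.6): (-13.153162, -2.667725, 0.094434, 18.700000)
after step 2 (δ=0.32, a=-2.2): (-8.498992, -2.226903, 0.668228, 18.150000)
after step 3 (δ=-0.09, a=-0.6): (-4.937415, 0.584516, 0.516569, 18.000000)

(-4.9374, 0.5845, 0.5166, 18.0000)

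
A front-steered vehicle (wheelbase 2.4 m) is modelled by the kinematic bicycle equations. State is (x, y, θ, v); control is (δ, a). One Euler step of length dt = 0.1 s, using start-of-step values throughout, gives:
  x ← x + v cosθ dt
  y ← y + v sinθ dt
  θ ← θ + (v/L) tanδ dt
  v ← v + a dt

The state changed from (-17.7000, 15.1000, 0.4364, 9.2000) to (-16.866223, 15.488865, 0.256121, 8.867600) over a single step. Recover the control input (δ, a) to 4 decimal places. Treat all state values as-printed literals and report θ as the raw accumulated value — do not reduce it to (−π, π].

a = (v'−v)/dt = (-0.332400)/0.1 = -3.3240
Δθ = θ'−θ = -0.180279;  (v·dt/L) = 9.2000·0.1/2.4 = 0.383333
tan δ = Δθ·L/(v·dt) = -0.470293  →  δ = -0.4396

δ = -0.4396, a = -3.3240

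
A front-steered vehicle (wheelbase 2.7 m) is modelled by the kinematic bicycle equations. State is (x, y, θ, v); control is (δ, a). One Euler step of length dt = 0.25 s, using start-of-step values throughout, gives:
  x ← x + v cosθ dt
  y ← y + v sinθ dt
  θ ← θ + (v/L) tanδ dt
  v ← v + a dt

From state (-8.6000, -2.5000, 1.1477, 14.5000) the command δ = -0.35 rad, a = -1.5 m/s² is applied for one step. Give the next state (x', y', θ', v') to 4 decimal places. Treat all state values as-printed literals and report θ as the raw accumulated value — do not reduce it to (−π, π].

(-7.1116, 0.8054, 0.6576, 14.1250)

x' = -8.6000 + 14.5000·cos(1.1477)·0.25 = -7.1116
y' = -2.5000 + 14.5000·sin(1.1477)·0.25 = 0.8054
θ' = 1.1477 + (14.5000/2.7)·tan(-0.35)·0.25 = 0.6576
v' = 14.5000 − 1.5000·0.25 = 14.1250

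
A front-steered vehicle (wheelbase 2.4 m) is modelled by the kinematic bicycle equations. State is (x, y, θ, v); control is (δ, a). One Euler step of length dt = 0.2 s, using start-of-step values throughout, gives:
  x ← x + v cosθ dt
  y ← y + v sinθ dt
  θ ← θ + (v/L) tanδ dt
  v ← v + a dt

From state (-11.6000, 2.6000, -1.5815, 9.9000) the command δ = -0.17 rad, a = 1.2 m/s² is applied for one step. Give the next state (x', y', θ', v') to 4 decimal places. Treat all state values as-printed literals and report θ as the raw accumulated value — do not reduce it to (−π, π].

(-11.6212, 0.6201, -1.7231, 10.1400)

x' = -11.6000 + 9.9000·cos(-1.5815)·0.2 = -11.6212
y' = 2.6000 + 9.9000·sin(-1.5815)·0.2 = 0.6201
θ' = -1.5815 + (9.9000/2.4)·tan(-0.17)·0.2 = -1.7231
v' = 9.9000 + 1.2000·0.2 = 10.1400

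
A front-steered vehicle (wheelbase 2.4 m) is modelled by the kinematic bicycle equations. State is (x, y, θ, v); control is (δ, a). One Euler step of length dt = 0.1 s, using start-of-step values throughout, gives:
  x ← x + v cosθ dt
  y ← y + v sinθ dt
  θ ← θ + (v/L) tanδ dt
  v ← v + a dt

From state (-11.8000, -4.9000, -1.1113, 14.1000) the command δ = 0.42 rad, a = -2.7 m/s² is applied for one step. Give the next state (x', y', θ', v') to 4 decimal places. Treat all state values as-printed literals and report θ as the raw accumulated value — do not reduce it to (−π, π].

x' = -11.8000 + 14.1000·cos(-1.1113)·0.1 = -11.1747
y' = -4.9000 + 14.1000·sin(-1.1113)·0.1 = -6.1637
θ' = -1.1113 + (14.1000/2.4)·tan(0.42)·0.1 = -0.8489
v' = 14.1000 − 2.7000·0.1 = 13.8300

(-11.1747, -6.1637, -0.8489, 13.8300)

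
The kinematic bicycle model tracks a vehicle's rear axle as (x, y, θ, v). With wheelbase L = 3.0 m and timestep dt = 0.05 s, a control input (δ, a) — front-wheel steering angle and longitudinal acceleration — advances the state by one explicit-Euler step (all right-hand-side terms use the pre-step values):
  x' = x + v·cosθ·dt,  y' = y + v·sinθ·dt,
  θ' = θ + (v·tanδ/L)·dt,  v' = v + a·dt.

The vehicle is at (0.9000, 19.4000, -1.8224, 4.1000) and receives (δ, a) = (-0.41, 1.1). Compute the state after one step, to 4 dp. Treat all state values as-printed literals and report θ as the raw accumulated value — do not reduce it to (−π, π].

x' = 0.9000 + 4.1000·cos(-1.8224)·0.05 = 0.8490
y' = 19.4000 + 4.1000·sin(-1.8224)·0.05 = 19.2015
θ' = -1.8224 + (4.1000/3.0)·tan(-0.41)·0.05 = -1.8521
v' = 4.1000 + 1.1000·0.05 = 4.1550

(0.8490, 19.2015, -1.8521, 4.1550)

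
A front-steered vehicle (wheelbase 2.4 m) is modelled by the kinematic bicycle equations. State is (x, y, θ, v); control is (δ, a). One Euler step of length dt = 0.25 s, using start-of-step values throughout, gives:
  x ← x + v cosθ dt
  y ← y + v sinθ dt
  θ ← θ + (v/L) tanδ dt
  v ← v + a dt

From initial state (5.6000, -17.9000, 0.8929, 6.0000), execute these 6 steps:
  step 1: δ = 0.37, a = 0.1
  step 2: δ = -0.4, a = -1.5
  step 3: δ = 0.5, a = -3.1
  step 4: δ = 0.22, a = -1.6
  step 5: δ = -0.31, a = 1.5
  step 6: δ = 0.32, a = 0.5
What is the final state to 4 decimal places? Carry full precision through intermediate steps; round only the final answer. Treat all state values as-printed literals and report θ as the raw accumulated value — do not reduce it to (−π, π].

(9.3210, -10.9653, 1.3231, 4.9750)

after step 1 (δ=0.37, a=0.1): (6.540734, -16.731659, 1.135314, 6.025000)
after step 2 (δ=-0.4, a=-1.5): (7.176141, -15.365992, 0.869968, 5.650000)
after step 3 (δ=0.5, a=-3.1): (8.086994, -14.286407, 1.191489, 4.875000)
after step 4 (δ=0.22, a=-1.6): (8.538268, -13.154284, 1.305046, 4.475000)
after step 5 (δ=-0.31, a=1.5): (8.832089, -12.074807, 1.155727, 4.850000)
after step 6 (δ=0.32, a=0.5): (9.321034, -10.965262, 1.323148, 4.975000)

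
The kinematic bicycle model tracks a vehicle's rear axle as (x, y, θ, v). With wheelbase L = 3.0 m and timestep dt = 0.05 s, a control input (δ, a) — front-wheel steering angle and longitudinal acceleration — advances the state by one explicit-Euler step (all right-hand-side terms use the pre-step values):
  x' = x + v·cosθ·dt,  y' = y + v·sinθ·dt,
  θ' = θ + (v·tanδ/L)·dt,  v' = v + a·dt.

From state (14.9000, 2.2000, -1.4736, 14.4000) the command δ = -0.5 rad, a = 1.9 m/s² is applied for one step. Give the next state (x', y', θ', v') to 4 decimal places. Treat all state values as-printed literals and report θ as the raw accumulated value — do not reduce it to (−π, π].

x' = 14.9000 + 14.4000·cos(-1.4736)·0.05 = 14.9699
y' = 2.2000 + 14.4000·sin(-1.4736)·0.05 = 1.4834
θ' = -1.4736 + (14.4000/3.0)·tan(-0.5)·0.05 = -1.6047
v' = 14.4000 + 1.9000·0.05 = 14.4950

(14.9699, 1.4834, -1.6047, 14.4950)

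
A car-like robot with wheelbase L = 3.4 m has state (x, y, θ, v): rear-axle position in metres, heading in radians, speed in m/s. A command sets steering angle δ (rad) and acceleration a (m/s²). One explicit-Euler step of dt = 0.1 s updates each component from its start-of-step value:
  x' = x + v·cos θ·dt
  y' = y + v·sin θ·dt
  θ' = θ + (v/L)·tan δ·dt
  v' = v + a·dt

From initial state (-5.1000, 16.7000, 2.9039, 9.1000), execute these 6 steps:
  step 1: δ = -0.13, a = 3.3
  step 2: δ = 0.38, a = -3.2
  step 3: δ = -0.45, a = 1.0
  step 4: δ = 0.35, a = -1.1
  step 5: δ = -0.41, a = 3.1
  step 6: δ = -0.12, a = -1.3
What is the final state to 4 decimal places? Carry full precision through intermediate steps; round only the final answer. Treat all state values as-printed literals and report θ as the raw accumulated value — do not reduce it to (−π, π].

after step 1 (δ=-0.13, a=3.3): (-5.984414, 16.914269, 2.868909, 9.430000)
after step 2 (δ=0.38, a=-3.2): (-6.892572, 17.168236, 2.979687, 9.110000)
after step 3 (δ=-0.45, a=1.0): (-7.791658, 17.315088, 2.850256, 9.210000)
after step 4 (δ=0.35, a=-1.1): (-8.673848, 17.579629, 2.949136, 9.100000)
after step 5 (δ=-0.41, a=3.1): (-9.567047, 17.753685, 2.832809, 9.410000)
after step 6 (δ=-0.12, a=-1.3): (-10.463541, 18.039656, 2.799436, 9.280000)

(-10.4635, 18.0397, 2.7994, 9.2800)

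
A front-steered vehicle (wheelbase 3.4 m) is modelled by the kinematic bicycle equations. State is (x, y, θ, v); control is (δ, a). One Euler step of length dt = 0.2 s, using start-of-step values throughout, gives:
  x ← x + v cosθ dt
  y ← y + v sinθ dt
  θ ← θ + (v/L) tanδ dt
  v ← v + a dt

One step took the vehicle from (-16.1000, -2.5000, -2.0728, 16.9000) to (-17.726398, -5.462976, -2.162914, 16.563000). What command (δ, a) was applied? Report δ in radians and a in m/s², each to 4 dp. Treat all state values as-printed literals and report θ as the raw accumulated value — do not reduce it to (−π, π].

δ = -0.0904, a = -1.6850

a = (v'−v)/dt = (-0.337000)/0.2 = -1.6850
Δθ = θ'−θ = -0.090114;  (v·dt/L) = 16.9000·0.2/3.4 = 0.994118
tan δ = Δθ·L/(v·dt) = -0.090647  →  δ = -0.0904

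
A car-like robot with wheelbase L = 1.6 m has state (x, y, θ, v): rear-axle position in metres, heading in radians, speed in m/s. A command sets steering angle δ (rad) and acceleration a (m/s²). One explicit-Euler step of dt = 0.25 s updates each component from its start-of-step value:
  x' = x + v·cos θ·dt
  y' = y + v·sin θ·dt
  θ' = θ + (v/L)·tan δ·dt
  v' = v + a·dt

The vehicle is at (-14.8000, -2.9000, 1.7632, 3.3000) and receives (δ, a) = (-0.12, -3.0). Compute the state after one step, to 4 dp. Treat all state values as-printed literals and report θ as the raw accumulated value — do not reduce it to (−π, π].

x' = -14.8000 + 3.3000·cos(1.7632)·0.25 = -14.9578
y' = -2.9000 + 3.3000·sin(1.7632)·0.25 = -2.0902
θ' = 1.7632 + (3.3000/1.6)·tan(-0.12)·0.25 = 1.7010
v' = 3.3000 − 3.0000·0.25 = 2.5500

(-14.9578, -2.0902, 1.7010, 2.5500)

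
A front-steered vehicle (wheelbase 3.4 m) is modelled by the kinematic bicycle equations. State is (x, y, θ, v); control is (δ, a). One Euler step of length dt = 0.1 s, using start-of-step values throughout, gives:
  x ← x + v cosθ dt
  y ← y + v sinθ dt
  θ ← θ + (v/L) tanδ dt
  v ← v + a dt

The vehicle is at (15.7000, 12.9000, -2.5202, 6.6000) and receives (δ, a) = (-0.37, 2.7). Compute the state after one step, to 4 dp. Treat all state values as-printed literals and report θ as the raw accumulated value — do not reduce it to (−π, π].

x' = 15.7000 + 6.6000·cos(-2.5202)·0.1 = 15.1634
y' = 12.9000 + 6.6000·sin(-2.5202)·0.1 = 12.5158
θ' = -2.5202 + (6.6000/3.4)·tan(-0.37)·0.1 = -2.5955
v' = 6.6000 + 2.7000·0.1 = 6.8700

(15.1634, 12.5158, -2.5955, 6.8700)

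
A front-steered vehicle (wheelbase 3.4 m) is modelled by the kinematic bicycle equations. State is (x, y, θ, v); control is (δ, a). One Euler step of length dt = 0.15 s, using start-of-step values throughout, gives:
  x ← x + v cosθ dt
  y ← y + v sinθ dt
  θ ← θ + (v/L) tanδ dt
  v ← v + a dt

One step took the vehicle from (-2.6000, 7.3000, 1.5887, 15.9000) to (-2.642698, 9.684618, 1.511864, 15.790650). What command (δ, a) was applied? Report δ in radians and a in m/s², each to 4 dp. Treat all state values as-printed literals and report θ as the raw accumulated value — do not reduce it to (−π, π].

a = (v'−v)/dt = (-0.109350)/0.15 = -0.7290
Δθ = θ'−θ = -0.076836;  (v·dt/L) = 15.9000·0.15/3.4 = 0.701471
tan δ = Δθ·L/(v·dt) = -0.109536  →  δ = -0.1091

δ = -0.1091, a = -0.7290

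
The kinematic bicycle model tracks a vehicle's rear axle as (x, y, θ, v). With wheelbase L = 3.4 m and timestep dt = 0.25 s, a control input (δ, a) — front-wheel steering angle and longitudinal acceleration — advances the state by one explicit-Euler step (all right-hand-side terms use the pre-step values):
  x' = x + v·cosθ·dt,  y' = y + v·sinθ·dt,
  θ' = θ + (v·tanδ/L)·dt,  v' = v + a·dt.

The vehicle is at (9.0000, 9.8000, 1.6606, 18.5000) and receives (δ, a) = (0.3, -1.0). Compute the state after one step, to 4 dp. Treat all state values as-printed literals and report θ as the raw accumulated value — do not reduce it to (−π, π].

(8.5852, 14.4064, 2.0814, 18.2500)

x' = 9.0000 + 18.5000·cos(1.6606)·0.25 = 8.5852
y' = 9.8000 + 18.5000·sin(1.6606)·0.25 = 14.4064
θ' = 1.6606 + (18.5000/3.4)·tan(0.3)·0.25 = 2.0814
v' = 18.5000 − 1.0000·0.25 = 18.2500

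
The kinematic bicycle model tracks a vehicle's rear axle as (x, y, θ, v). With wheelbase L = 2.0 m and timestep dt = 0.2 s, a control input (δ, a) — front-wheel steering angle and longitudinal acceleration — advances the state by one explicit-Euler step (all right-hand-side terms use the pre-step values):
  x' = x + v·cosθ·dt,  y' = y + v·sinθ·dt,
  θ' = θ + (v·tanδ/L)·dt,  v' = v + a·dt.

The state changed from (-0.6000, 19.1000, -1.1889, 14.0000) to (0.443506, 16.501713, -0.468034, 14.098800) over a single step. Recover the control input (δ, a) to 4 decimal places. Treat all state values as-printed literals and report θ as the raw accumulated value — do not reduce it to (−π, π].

δ = 0.4755, a = 0.4940

a = (v'−v)/dt = (0.098800)/0.2 = 0.4940
Δθ = θ'−θ = 0.720866;  (v·dt/L) = 14.0000·0.2/2.0 = 1.400000
tan δ = Δθ·L/(v·dt) = 0.514904  →  δ = 0.4755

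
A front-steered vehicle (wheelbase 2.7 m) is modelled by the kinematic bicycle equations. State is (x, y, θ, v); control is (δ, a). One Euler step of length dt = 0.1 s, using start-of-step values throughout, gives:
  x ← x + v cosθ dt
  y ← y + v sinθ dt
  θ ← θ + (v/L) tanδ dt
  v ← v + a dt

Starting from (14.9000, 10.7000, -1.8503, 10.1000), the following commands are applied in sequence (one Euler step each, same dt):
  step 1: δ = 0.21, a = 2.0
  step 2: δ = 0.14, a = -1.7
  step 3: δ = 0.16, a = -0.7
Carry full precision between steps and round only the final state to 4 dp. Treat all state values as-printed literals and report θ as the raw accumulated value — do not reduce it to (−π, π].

(14.2696, 7.7175, -1.6563, 10.0600)

after step 1 (δ=0.21, a=2.0): (14.621363, 9.729196, -1.770569, 10.300000)
after step 2 (δ=0.14, a=-1.7): (14.416963, 8.719681, -1.716810, 10.130000)
after step 3 (δ=0.16, a=-0.7): (14.269576, 7.717460, -1.656263, 10.060000)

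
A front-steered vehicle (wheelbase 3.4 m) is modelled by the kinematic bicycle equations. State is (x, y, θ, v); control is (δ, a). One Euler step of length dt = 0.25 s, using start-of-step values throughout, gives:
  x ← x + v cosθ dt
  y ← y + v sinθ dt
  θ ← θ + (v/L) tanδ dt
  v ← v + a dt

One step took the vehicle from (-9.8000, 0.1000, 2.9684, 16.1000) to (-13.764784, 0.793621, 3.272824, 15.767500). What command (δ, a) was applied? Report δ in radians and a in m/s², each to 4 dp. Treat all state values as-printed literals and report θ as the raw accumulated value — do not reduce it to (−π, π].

δ = 0.2517, a = -1.3300

a = (v'−v)/dt = (-0.332500)/0.25 = -1.3300
Δθ = θ'−θ = 0.304424;  (v·dt/L) = 16.1000·0.25/3.4 = 1.183824
tan δ = Δθ·L/(v·dt) = 0.257153  →  δ = 0.2517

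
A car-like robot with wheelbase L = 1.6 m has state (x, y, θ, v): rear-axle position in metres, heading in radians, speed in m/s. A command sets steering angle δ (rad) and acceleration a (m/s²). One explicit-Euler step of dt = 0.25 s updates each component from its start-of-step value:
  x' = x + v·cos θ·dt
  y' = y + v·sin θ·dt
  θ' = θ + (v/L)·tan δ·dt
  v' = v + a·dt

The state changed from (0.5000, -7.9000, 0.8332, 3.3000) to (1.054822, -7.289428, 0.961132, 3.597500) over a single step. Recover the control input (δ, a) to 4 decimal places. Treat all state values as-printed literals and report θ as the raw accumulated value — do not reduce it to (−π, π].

a = (v'−v)/dt = (0.297500)/0.25 = 1.1900
Δθ = θ'−θ = 0.127932;  (v·dt/L) = 3.3000·0.25/1.6 = 0.515625
tan δ = Δθ·L/(v·dt) = 0.248111  →  δ = 0.2432

δ = 0.2432, a = 1.1900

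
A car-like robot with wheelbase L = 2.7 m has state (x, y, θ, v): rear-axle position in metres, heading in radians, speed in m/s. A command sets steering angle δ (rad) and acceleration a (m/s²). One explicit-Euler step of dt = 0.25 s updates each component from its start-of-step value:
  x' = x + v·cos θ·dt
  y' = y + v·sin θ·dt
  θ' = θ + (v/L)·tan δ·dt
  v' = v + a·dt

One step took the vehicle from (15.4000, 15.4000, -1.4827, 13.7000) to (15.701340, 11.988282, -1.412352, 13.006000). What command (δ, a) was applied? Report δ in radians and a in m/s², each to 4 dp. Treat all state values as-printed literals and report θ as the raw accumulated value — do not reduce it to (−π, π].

a = (v'−v)/dt = (-0.694000)/0.25 = -2.7760
Δθ = θ'−θ = 0.070348;  (v·dt/L) = 13.7000·0.25/2.7 = 1.268519
tan δ = Δθ·L/(v·dt) = 0.055457  →  δ = 0.0554

δ = 0.0554, a = -2.7760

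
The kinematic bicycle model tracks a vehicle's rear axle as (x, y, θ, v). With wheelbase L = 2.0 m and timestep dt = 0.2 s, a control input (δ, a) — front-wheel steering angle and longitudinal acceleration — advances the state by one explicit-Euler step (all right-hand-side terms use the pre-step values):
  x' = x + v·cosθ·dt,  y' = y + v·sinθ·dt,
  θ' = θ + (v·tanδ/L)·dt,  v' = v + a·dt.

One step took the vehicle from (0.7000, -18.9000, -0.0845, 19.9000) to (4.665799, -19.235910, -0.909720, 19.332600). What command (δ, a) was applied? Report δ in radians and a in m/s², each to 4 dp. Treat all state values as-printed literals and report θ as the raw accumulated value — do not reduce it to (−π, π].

δ = -0.3931, a = -2.8370

a = (v'−v)/dt = (-0.567400)/0.2 = -2.8370
Δθ = θ'−θ = -0.825220;  (v·dt/L) = 19.9000·0.2/2.0 = 1.990000
tan δ = Δθ·L/(v·dt) = -0.414683  →  δ = -0.3931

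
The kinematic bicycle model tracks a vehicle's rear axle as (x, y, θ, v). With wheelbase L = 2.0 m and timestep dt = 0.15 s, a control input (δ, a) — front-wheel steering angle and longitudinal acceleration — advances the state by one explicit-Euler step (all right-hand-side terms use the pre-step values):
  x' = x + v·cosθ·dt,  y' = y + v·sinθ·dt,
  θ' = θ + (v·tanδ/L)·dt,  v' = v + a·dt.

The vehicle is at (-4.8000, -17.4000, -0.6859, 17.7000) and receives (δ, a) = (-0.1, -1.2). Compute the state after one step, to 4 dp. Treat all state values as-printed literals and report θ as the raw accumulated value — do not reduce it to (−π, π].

x' = -4.8000 + 17.7000·cos(-0.6859)·0.15 = -2.7454
y' = -17.4000 + 17.7000·sin(-0.6859)·0.15 = -19.0816
θ' = -0.6859 + (17.7000/2.0)·tan(-0.1)·0.15 = -0.8191
v' = 17.7000 − 1.2000·0.15 = 17.5200

(-2.7454, -19.0816, -0.8191, 17.5200)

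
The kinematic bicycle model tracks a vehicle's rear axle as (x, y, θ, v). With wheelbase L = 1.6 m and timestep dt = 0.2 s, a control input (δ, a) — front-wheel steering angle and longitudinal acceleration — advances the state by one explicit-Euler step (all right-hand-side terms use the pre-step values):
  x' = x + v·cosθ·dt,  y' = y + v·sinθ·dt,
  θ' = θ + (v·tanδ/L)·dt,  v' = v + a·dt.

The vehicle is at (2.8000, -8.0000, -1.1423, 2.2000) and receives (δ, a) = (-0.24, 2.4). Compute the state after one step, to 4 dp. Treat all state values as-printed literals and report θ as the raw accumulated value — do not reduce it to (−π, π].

(2.9828, -8.4002, -1.2096, 2.6800)

x' = 2.8000 + 2.2000·cos(-1.1423)·0.2 = 2.9828
y' = -8.0000 + 2.2000·sin(-1.1423)·0.2 = -8.4002
θ' = -1.1423 + (2.2000/1.6)·tan(-0.24)·0.2 = -1.2096
v' = 2.2000 + 2.4000·0.2 = 2.6800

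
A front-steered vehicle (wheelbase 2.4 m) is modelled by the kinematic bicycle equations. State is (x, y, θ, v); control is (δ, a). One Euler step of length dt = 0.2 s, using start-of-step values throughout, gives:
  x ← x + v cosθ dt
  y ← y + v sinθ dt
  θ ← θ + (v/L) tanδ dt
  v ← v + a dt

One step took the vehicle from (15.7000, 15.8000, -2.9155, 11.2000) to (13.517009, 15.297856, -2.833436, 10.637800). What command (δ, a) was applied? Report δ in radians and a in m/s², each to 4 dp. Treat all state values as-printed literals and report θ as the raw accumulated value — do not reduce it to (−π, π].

δ = 0.0877, a = -2.8110

a = (v'−v)/dt = (-0.562200)/0.2 = -2.8110
Δθ = θ'−θ = 0.082064;  (v·dt/L) = 11.2000·0.2/2.4 = 0.933333
tan δ = Δθ·L/(v·dt) = 0.087926  →  δ = 0.0877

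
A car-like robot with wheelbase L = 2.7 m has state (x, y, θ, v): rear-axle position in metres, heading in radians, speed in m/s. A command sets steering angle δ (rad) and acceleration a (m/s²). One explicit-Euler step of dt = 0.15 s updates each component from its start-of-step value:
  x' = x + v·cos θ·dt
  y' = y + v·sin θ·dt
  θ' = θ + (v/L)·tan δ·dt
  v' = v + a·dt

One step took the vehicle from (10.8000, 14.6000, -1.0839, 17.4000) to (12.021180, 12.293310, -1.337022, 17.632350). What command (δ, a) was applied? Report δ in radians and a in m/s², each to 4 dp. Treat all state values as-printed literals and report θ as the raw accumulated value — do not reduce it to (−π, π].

a = (v'−v)/dt = (0.232350)/0.15 = 1.5490
Δθ = θ'−θ = -0.253122;  (v·dt/L) = 17.4000·0.15/2.7 = 0.966667
tan δ = Δθ·L/(v·dt) = -0.261850  →  δ = -0.2561

δ = -0.2561, a = 1.5490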